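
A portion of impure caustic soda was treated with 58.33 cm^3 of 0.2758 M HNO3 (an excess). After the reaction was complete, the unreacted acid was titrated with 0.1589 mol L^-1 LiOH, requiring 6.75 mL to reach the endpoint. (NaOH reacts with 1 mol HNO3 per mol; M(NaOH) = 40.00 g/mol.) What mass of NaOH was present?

0.601 g

Total n(HNO3) added = 0.2758 x 0.05833 = 0.01609 mol.
n(LiOH) used = 0.1589 x 0.006750 = 0.001073 mol, which equals the excess n(HNO3).
So n(HNO3) consumed by the sample = 0.01609 - 0.001073 = 0.01501 mol.
n(NaOH) = 0.01501 / 1 = 0.01501 mol.
mass = 0.01501 mol x 40.00 g/mol = 0.601 g.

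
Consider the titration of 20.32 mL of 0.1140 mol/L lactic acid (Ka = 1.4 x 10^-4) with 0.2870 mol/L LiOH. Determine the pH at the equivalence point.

8.38

n(HC3H5O3) = 0.1140 x 0.02032 = 0.002316 mol; V(LiOH) at equivalence = 0.002316/0.2870 = 0.008071 L.
At equivalence all the acid is converted to C3H5O3-; total volume = 0.02032 + 0.008071 = 0.02839 L, so [C3H5O3-] = 0.002316/0.02839 = 0.08159 M.
Kb = Kw/Ka = 1.0e-14 / 1.4 x 10^-4 = 7.14e-11.
[OH^-] = sqrt(Kb x [C3H5O3-]) = sqrt(7.14e-11 x 0.08159) = 2.41e-6 M.
pOH = 5.62, so pH = 14.00 - 5.62 = 8.38.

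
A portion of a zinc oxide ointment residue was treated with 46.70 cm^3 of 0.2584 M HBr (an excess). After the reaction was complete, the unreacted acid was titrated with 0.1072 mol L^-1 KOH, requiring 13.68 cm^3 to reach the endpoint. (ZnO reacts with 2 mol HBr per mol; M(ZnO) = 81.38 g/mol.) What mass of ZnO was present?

0.431 g

Total n(HBr) added = 0.2584 x 0.04670 = 0.01207 mol.
n(KOH) used = 0.1072 x 0.01368 = 0.001466 mol, which equals the excess n(HBr).
So n(HBr) consumed by the sample = 0.01207 - 0.001466 = 0.01060 mol.
n(ZnO) = 0.01060 / 2 = 0.005300 mol.
mass = 0.005300 mol x 81.38 g/mol = 0.431 g.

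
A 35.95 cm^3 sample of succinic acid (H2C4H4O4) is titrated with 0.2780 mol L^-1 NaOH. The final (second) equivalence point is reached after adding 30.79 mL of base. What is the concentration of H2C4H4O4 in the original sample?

n(NaOH) = 0.2780 x 0.03079 = 0.008560 mol.
At the final (second) equivalence point, 2 mol OH^- react per mol H2C4H4O4, so n(H2C4H4O4) = 0.008560 / 2 = 0.004280 mol.
[H2C4H4O4] = 0.004280 / 0.03595 L = 0.119 M.

0.119 M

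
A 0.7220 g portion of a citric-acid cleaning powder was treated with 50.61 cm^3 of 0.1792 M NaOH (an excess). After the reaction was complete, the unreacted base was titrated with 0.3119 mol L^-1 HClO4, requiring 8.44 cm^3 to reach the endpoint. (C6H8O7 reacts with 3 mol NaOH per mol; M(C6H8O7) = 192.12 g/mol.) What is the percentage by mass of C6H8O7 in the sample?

Total n(NaOH) added = 0.1792 x 0.05061 = 0.009069 mol.
n(HClO4) used = 0.3119 x 0.008440 = 0.002632 mol, which equals the excess n(NaOH).
So n(NaOH) consumed by the sample = 0.009069 - 0.002632 = 0.006437 mol.
n(C6H8O7) = 0.006437 / 3 = 0.002146 mol.
mass C6H8O7 = 0.002146 x 192.12 = 0.4122 g, so %C6H8O7 = 0.4122/0.7220 x 100 = 57.1%.

57.1%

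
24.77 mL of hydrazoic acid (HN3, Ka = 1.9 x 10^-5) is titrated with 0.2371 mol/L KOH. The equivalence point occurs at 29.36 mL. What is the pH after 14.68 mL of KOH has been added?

14.68 mL is exactly half the equivalence volume (29.36/2), i.e. the half-equivalence point.
There, n(HA) = n(A^-), so pH = pKa = -log(1.9 x 10^-5) = 4.72.

4.72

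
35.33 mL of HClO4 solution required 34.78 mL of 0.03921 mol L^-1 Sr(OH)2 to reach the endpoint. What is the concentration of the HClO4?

n(Sr(OH)2) delivered = 0.03921 x 0.03478 = 0.001364 mol.
The reaction is 2 HClO4 + 1 Sr(OH)2, so n(HClO4) = 0.001364 x 2/1 = 0.002727 mol.
[HClO4] = 0.002727 mol / 0.03533 L = 0.0772 M.

0.0772 M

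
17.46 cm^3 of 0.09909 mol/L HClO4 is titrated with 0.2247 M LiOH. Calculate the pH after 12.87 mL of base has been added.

n(acid) = 0.09909 x 0.01746 = 0.001730 mol; n(LiOH) added = 0.2247 x 0.01287 = 0.002892 mol.
Base is in excess by 0.002892 - 0.001730 = 0.001162 mol in a total volume of 0.03033 L.
[OH^-] = 0.001162/0.03033 = 0.03830 M, so pOH = 1.42 and pH = 14.00 - 1.42 = 12.58.

12.58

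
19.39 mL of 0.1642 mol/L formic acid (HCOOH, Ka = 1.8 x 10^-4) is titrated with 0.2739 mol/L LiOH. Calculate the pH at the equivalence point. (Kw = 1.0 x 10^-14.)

n(HCOOH) = 0.1642 x 0.01939 = 0.003184 mol; V(LiOH) at equivalence = 0.003184/0.2739 = 0.01162 L.
At equivalence all the acid is converted to HCOO-; total volume = 0.01939 + 0.01162 = 0.03101 L, so [HCOO-] = 0.003184/0.03101 = 0.1027 M.
Kb = Kw/Ka = 1.0e-14 / 1.8 x 10^-4 = 5.56e-11.
[OH^-] = sqrt(Kb x [HCOO-]) = sqrt(5.56e-11 x 0.1027) = 2.39e-6 M.
pOH = 5.62, so pH = 14.00 - 5.62 = 8.38.

8.38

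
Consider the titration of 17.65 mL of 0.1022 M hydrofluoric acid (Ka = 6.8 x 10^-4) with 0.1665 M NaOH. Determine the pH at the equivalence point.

7.98

n(HF) = 0.1022 x 0.01765 = 0.001804 mol; V(NaOH) at equivalence = 0.001804/0.1665 = 0.01083 L.
At equivalence all the acid is converted to F-; total volume = 0.01765 + 0.01083 = 0.02848 L, so [F-] = 0.001804/0.02848 = 0.06333 M.
Kb = Kw/Ka = 1.0e-14 / 6.8 x 10^-4 = 1.47e-11.
[OH^-] = sqrt(Kb x [F-]) = sqrt(1.47e-11 x 0.06333) = 9.65e-7 M.
pOH = 6.02, so pH = 14.00 - 6.02 = 7.98.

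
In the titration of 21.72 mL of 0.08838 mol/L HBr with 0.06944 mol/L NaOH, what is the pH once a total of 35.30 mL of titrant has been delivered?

11.97

n(acid) = 0.08838 x 0.02172 = 0.001920 mol; n(NaOH) added = 0.06944 x 0.03530 = 0.002451 mol.
Base is in excess by 0.002451 - 0.001920 = 0.0005316 mol in a total volume of 0.05702 L.
[OH^-] = 0.0005316/0.05702 = 0.009323 M, so pOH = 2.03 and pH = 14.00 - 2.03 = 11.97.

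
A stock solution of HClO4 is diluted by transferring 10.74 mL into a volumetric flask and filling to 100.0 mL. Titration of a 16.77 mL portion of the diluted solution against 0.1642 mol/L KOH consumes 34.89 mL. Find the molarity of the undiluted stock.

3.18 M

n(KOH) = 0.1642 x 0.03489 = 0.005729 mol.
n(HClO4) in the aliquot = 0.005729 mol.
[diluted HClO4] = 0.005729 / 0.01677 = 0.3416 M.
Dilution factor = 100.0/10.74 = 9.311, so [stock] = 0.3416 x 9.311 = 3.18 M.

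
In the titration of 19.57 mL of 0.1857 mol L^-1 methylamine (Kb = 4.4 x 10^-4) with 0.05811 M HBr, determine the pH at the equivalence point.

n(CH3NH2) = 0.1857 x 0.01957 = 0.003634 mol; V(HBr) at equivalence = 0.003634/0.05811 = 0.06254 L.
At equivalence the base is fully converted to CH3NH3+; total volume = 0.08211 L, so [CH3NH3+] = 0.003634/0.08211 = 0.04426 M.
Ka(CH3NH3+) = Kw/Kb = 1.0e-14 / 4.4 x 10^-4 = 2.27e-11.
[H^+] = sqrt(Ka x [CH3NH3+]) = sqrt(2.27e-11 x 0.04426) = 1.00e-6 M.
pH = -log(1.00e-6) = 6.00.

6.00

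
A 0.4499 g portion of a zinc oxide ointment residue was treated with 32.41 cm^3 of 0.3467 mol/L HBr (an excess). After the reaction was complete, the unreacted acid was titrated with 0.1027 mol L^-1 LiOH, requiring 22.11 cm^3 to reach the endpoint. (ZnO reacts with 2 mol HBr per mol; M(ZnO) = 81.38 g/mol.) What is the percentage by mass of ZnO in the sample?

81.1%

Total n(HBr) added = 0.3467 x 0.03241 = 0.01124 mol.
n(LiOH) used = 0.1027 x 0.02211 = 0.002271 mol, which equals the excess n(HBr).
So n(HBr) consumed by the sample = 0.01124 - 0.002271 = 0.008966 mol.
n(ZnO) = 0.008966 / 2 = 0.004483 mol.
mass ZnO = 0.004483 x 81.38 = 0.3648 g, so %ZnO = 0.3648/0.4499 x 100 = 81.1%.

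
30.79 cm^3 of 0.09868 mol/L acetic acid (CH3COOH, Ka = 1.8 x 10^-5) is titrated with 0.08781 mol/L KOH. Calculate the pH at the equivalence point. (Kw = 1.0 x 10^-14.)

8.71

n(CH3COOH) = 0.09868 x 0.03079 = 0.003038 mol; V(KOH) at equivalence = 0.003038/0.08781 = 0.03460 L.
At equivalence all the acid is converted to CH3COO-; total volume = 0.03079 + 0.03460 = 0.06539 L, so [CH3COO-] = 0.003038/0.06539 = 0.04646 M.
Kb = Kw/Ka = 1.0e-14 / 1.8 x 10^-5 = 5.56e-10.
[OH^-] = sqrt(Kb x [CH3COO-]) = sqrt(5.56e-10 x 0.04646) = 5.08e-6 M.
pOH = 5.29, so pH = 14.00 - 5.29 = 8.71.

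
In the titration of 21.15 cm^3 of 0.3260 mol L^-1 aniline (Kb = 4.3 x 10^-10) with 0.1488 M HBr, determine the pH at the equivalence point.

n(C6H5NH2) = 0.3260 x 0.02115 = 0.006895 mol; V(HBr) at equivalence = 0.006895/0.1488 = 0.04634 L.
At equivalence the base is fully converted to C6H5NH3+; total volume = 0.06749 L, so [C6H5NH3+] = 0.006895/0.06749 = 0.1022 M.
Ka(C6H5NH3+) = Kw/Kb = 1.0e-14 / 4.3 x 10^-10 = 2.33e-5.
[H^+] = sqrt(Ka x [C6H5NH3+]) = sqrt(2.33e-5 x 0.1022) = 0.00154 M.
pH = -log(0.00154) = 2.81.

2.81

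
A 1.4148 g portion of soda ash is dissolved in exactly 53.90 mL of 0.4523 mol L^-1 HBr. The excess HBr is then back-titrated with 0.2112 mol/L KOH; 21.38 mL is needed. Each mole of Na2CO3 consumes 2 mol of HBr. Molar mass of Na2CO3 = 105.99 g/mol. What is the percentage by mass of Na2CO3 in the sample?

Total n(HBr) added = 0.4523 x 0.05390 = 0.02438 mol.
n(KOH) used = 0.2112 x 0.02138 = 0.004515 mol, which equals the excess n(HBr).
So n(HBr) consumed by the sample = 0.02438 - 0.004515 = 0.01986 mol.
n(Na2CO3) = 0.01986 / 2 = 0.009932 mol.
mass Na2CO3 = 0.009932 x 105.99 = 1.053 g, so %Na2CO3 = 1.053/1.4148 x 100 = 74.4%.

74.4%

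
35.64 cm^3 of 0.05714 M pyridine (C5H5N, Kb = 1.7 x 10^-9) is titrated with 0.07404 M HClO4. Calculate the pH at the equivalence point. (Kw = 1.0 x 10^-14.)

3.36

n(C5H5N) = 0.05714 x 0.03564 = 0.002036 mol; V(HClO4) at equivalence = 0.002036/0.07404 = 0.02750 L.
At equivalence the base is fully converted to C5H5NH+; total volume = 0.06314 L, so [C5H5NH+] = 0.002036/0.06314 = 0.03225 M.
Ka(C5H5NH+) = Kw/Kb = 1.0e-14 / 1.7 x 10^-9 = 5.88e-6.
[H^+] = sqrt(Ka x [C5H5NH+]) = sqrt(5.88e-6 x 0.03225) = 0.000436 M.
pH = -log(0.000436) = 3.36.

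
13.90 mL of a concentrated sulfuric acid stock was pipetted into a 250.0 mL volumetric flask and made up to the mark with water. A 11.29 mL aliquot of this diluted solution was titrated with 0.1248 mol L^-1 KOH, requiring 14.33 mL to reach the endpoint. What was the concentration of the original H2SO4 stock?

1.42 M

n(KOH) = 0.1248 x 0.01433 = 0.001788 mol.
n(H2SO4) in the aliquot = 0.001788 x 1/2 = 0.0008942 mol.
[diluted H2SO4] = 0.0008942 / 0.01129 = 0.07920 M.
Dilution factor = 250.0/13.90 = 17.99, so [stock] = 0.07920 x 17.99 = 1.42 M.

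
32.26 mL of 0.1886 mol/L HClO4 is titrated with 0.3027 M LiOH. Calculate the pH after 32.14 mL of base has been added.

n(acid) = 0.1886 x 0.03226 = 0.006084 mol; n(LiOH) added = 0.3027 x 0.03214 = 0.009729 mol.
Base is in excess by 0.009729 - 0.006084 = 0.003645 mol in a total volume of 0.06440 L.
[OH^-] = 0.003645/0.06440 = 0.05659 M, so pOH = 1.25 and pH = 14.00 - 1.25 = 12.75.

12.75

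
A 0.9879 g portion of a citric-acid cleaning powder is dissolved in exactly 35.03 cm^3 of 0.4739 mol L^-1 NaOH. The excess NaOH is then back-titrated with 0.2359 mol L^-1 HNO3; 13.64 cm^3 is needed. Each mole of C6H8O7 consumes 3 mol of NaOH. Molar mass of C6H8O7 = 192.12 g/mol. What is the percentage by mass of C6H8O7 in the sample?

86.8%

Total n(NaOH) added = 0.4739 x 0.03503 = 0.01660 mol.
n(HNO3) used = 0.2359 x 0.01364 = 0.003218 mol, which equals the excess n(NaOH).
So n(NaOH) consumed by the sample = 0.01660 - 0.003218 = 0.01338 mol.
n(C6H8O7) = 0.01338 / 3 = 0.004461 mol.
mass C6H8O7 = 0.004461 x 192.12 = 0.8570 g, so %C6H8O7 = 0.8570/0.9879 x 100 = 86.8%.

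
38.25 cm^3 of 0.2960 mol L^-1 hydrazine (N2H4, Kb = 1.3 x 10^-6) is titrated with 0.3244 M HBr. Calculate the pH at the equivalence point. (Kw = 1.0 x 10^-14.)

4.46

n(N2H4) = 0.2960 x 0.03825 = 0.01132 mol; V(HBr) at equivalence = 0.01132/0.3244 = 0.03490 L.
At equivalence the base is fully converted to N2H5+; total volume = 0.07315 L, so [N2H5+] = 0.01132/0.07315 = 0.1548 M.
Ka(N2H5+) = Kw/Kb = 1.0e-14 / 1.3 x 10^-6 = 7.69e-9.
[H^+] = sqrt(Ka x [N2H5+]) = sqrt(7.69e-9 x 0.1548) = 3.45e-5 M.
pH = -log(3.45e-5) = 4.46.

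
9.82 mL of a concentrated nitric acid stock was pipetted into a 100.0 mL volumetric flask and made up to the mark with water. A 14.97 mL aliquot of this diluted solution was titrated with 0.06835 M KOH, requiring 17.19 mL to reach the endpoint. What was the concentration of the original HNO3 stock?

n(KOH) = 0.06835 x 0.01719 = 0.001175 mol.
n(HNO3) in the aliquot = 0.001175 mol.
[diluted HNO3] = 0.001175 / 0.01497 = 0.07849 M.
Dilution factor = 100.0/9.820 = 10.18, so [stock] = 0.07849 x 10.18 = 0.799 M.

0.799 M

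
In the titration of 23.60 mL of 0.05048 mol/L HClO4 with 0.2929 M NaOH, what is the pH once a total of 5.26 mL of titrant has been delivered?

12.08

n(acid) = 0.05048 x 0.02360 = 0.001191 mol; n(NaOH) added = 0.2929 x 0.005260 = 0.001541 mol.
Base is in excess by 0.001541 - 0.001191 = 0.0003493 mol in a total volume of 0.02886 L.
[OH^-] = 0.0003493/0.02886 = 0.01210 M, so pOH = 1.92 and pH = 14.00 - 1.92 = 12.08.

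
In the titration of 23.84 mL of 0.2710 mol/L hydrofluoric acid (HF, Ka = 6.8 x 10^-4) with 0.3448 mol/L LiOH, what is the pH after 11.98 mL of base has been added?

Initial n(HF) = 0.2710 x 0.02384 = 0.006461 mol.
n(LiOH) added = 0.3448 x 0.01198 = 0.004131 mol, converting that many moles of HF to F-.
Remaining n(HF) = 0.002330 mol; n(F-) = 0.004131 mol.
By Henderson-Hasselbalch, pH = pKa + log([A^-]/[HA]) = 3.17 + log(0.004131/0.002330) = 3.17 + (+0.25) = 3.42.

3.42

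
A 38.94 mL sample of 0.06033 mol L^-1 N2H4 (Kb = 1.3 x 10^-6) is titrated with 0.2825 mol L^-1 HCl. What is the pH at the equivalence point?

n(N2H4) = 0.06033 x 0.03894 = 0.002349 mol; V(HCl) at equivalence = 0.002349/0.2825 = 0.008316 L.
At equivalence the base is fully converted to N2H5+; total volume = 0.04726 L, so [N2H5+] = 0.002349/0.04726 = 0.04971 M.
Ka(N2H5+) = Kw/Kb = 1.0e-14 / 1.3 x 10^-6 = 7.69e-9.
[H^+] = sqrt(Ka x [N2H5+]) = sqrt(7.69e-9 x 0.04971) = 1.96e-5 M.
pH = -log(1.96e-5) = 4.71.

4.71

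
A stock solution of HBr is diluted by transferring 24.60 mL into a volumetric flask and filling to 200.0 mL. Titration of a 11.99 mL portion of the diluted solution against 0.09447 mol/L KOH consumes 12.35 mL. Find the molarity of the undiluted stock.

n(KOH) = 0.09447 x 0.01235 = 0.001167 mol.
n(HBr) in the aliquot = 0.001167 mol.
[diluted HBr] = 0.001167 / 0.01199 = 0.09731 M.
Dilution factor = 200.0/24.60 = 8.130, so [stock] = 0.09731 x 8.130 = 0.791 M.

0.791 M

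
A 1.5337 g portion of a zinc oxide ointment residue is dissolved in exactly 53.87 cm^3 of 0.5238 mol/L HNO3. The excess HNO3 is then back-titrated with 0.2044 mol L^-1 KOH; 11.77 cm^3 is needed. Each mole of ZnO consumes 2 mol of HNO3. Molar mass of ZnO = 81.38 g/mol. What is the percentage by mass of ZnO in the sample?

68.5%

Total n(HNO3) added = 0.5238 x 0.05387 = 0.02822 mol.
n(KOH) used = 0.2044 x 0.01177 = 0.002406 mol, which equals the excess n(HNO3).
So n(HNO3) consumed by the sample = 0.02822 - 0.002406 = 0.02581 mol.
n(ZnO) = 0.02581 / 2 = 0.01291 mol.
mass ZnO = 0.01291 x 81.38 = 1.050 g, so %ZnO = 1.050/1.5337 x 100 = 68.5%.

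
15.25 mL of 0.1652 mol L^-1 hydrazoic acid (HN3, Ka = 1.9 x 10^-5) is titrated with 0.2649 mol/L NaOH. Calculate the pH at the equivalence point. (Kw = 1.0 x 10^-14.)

n(HN3) = 0.1652 x 0.01525 = 0.002519 mol; V(NaOH) at equivalence = 0.002519/0.2649 = 0.009510 L.
At equivalence all the acid is converted to N3-; total volume = 0.01525 + 0.009510 = 0.02476 L, so [N3-] = 0.002519/0.02476 = 0.1017 M.
Kb = Kw/Ka = 1.0e-14 / 1.9 x 10^-5 = 5.26e-10.
[OH^-] = sqrt(Kb x [N3-]) = sqrt(5.26e-10 x 0.1017) = 7.32e-6 M.
pOH = 5.14, so pH = 14.00 - 5.14 = 8.86.

8.86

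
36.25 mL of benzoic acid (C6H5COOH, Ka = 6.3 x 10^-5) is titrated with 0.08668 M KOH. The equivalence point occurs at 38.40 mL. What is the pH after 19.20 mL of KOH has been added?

4.20

19.20 mL is exactly half the equivalence volume (38.40/2), i.e. the half-equivalence point.
There, n(HA) = n(A^-), so pH = pKa = -log(6.3 x 10^-5) = 4.20.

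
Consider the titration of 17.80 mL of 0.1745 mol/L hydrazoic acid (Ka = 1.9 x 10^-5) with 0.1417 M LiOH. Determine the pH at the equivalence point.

n(HN3) = 0.1745 x 0.01780 = 0.003106 mol; V(LiOH) at equivalence = 0.003106/0.1417 = 0.02192 L.
At equivalence all the acid is converted to N3-; total volume = 0.01780 + 0.02192 = 0.03972 L, so [N3-] = 0.003106/0.03972 = 0.07820 M.
Kb = Kw/Ka = 1.0e-14 / 1.9 x 10^-5 = 5.26e-10.
[OH^-] = sqrt(Kb x [N3-]) = sqrt(5.26e-10 x 0.07820) = 6.42e-6 M.
pOH = 5.19, so pH = 14.00 - 5.19 = 8.81.

8.81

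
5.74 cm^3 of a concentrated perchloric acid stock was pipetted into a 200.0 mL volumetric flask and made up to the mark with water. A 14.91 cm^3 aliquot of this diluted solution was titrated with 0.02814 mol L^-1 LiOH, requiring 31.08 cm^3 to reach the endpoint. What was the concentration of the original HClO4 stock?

2.04 M

n(LiOH) = 0.02814 x 0.03108 = 0.0008746 mol.
n(HClO4) in the aliquot = 0.0008746 mol.
[diluted HClO4] = 0.0008746 / 0.01491 = 0.05866 M.
Dilution factor = 200.0/5.740 = 34.84, so [stock] = 0.05866 x 34.84 = 2.04 M.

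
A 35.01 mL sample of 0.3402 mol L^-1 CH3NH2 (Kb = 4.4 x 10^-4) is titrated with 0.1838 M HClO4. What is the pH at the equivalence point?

n(CH3NH2) = 0.3402 x 0.03501 = 0.01191 mol; V(HClO4) at equivalence = 0.01191/0.1838 = 0.06480 L.
At equivalence the base is fully converted to CH3NH3+; total volume = 0.09981 L, so [CH3NH3+] = 0.01191/0.09981 = 0.1193 M.
Ka(CH3NH3+) = Kw/Kb = 1.0e-14 / 4.4 x 10^-4 = 2.27e-11.
[H^+] = sqrt(Ka x [CH3NH3+]) = sqrt(2.27e-11 x 0.1193) = 1.65e-6 M.
pH = -log(1.65e-6) = 5.78.

5.78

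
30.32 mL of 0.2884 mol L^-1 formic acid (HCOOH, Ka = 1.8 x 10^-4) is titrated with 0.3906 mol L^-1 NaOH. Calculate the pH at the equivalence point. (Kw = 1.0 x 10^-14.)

n(HCOOH) = 0.2884 x 0.03032 = 0.008744 mol; V(NaOH) at equivalence = 0.008744/0.3906 = 0.02239 L.
At equivalence all the acid is converted to HCOO-; total volume = 0.03032 + 0.02239 = 0.05271 L, so [HCOO-] = 0.008744/0.05271 = 0.1659 M.
Kb = Kw/Ka = 1.0e-14 / 1.8 x 10^-4 = 5.56e-11.
[OH^-] = sqrt(Kb x [HCOO-]) = sqrt(5.56e-11 x 0.1659) = 3.04e-6 M.
pOH = 5.52, so pH = 14.00 - 5.52 = 8.48.

8.48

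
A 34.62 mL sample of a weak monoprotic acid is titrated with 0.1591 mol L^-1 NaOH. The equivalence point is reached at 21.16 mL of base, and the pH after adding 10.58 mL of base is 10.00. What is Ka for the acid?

1.0 x 10^-10

10.58 mL is half of the equivalence volume, so this is the half-equivalence point where [HA] = [A^-].
At half-equivalence pH = pKa, so pKa = 10.00.
Ka = 10^(-10.00) = 1.0 x 10^-10.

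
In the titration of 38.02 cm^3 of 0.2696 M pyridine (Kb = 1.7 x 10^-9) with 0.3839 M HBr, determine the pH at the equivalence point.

n(C5H5N) = 0.2696 x 0.03802 = 0.01025 mol; V(HBr) at equivalence = 0.01025/0.3839 = 0.02670 L.
At equivalence the base is fully converted to C5H5NH+; total volume = 0.06472 L, so [C5H5NH+] = 0.01025/0.06472 = 0.1584 M.
Ka(C5H5NH+) = Kw/Kb = 1.0e-14 / 1.7 x 10^-9 = 5.88e-6.
[H^+] = sqrt(Ka x [C5H5NH+]) = sqrt(5.88e-6 x 0.1584) = 0.000965 M.
pH = -log(0.000965) = 3.02.

3.02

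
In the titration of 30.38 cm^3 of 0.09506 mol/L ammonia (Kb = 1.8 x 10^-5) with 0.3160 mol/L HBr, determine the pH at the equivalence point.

5.20

n(NH3) = 0.09506 x 0.03038 = 0.002888 mol; V(HBr) at equivalence = 0.002888/0.3160 = 0.009139 L.
At equivalence the base is fully converted to NH4+; total volume = 0.03952 L, so [NH4+] = 0.002888/0.03952 = 0.07308 M.
Ka(NH4+) = Kw/Kb = 1.0e-14 / 1.8 x 10^-5 = 5.56e-10.
[H^+] = sqrt(Ka x [NH4+]) = sqrt(5.56e-10 x 0.07308) = 6.37e-6 M.
pH = -log(6.37e-6) = 5.20.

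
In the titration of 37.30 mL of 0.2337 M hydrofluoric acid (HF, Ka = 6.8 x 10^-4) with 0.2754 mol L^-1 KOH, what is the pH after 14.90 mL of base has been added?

3.12

Initial n(HF) = 0.2337 x 0.03730 = 0.008717 mol.
n(KOH) added = 0.2754 x 0.01490 = 0.004103 mol, converting that many moles of HF to F-.
Remaining n(HF) = 0.004614 mol; n(F-) = 0.004103 mol.
By Henderson-Hasselbalch, pH = pKa + log([A^-]/[HA]) = 3.17 + log(0.004103/0.004614) = 3.17 + (-0.05) = 3.12.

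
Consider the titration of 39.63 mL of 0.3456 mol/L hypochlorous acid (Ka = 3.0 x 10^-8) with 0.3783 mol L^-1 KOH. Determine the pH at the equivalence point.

10.39

n(HClO) = 0.3456 x 0.03963 = 0.01370 mol; V(KOH) at equivalence = 0.01370/0.3783 = 0.03620 L.
At equivalence all the acid is converted to ClO-; total volume = 0.03963 + 0.03620 = 0.07583 L, so [ClO-] = 0.01370/0.07583 = 0.1806 M.
Kb = Kw/Ka = 1.0e-14 / 3.0 x 10^-8 = 3.33e-7.
[OH^-] = sqrt(Kb x [ClO-]) = sqrt(3.33e-7 x 0.1806) = 0.000245 M.
pOH = 3.61, so pH = 14.00 - 3.61 = 10.39.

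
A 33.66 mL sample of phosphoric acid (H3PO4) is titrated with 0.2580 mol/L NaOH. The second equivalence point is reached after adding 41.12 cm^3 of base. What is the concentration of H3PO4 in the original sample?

n(NaOH) = 0.2580 x 0.04112 = 0.01061 mol.
At the second equivalence point, 2 mol OH^- react per mol H3PO4, so n(H3PO4) = 0.01061 / 2 = 0.005304 mol.
[H3PO4] = 0.005304 / 0.03366 L = 0.158 M.

0.158 M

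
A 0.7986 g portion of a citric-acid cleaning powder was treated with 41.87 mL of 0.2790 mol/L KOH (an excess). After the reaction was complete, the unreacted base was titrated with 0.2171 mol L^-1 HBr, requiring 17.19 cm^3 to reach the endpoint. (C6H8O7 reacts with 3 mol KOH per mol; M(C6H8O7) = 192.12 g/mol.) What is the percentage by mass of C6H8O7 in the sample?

63.7%

Total n(KOH) added = 0.2790 x 0.04187 = 0.01168 mol.
n(HBr) used = 0.2171 x 0.01719 = 0.003732 mol, which equals the excess n(KOH).
So n(KOH) consumed by the sample = 0.01168 - 0.003732 = 0.007950 mol.
n(C6H8O7) = 0.007950 / 3 = 0.002650 mol.
mass C6H8O7 = 0.002650 x 192.12 = 0.5091 g, so %C6H8O7 = 0.5091/0.7986 x 100 = 63.7%.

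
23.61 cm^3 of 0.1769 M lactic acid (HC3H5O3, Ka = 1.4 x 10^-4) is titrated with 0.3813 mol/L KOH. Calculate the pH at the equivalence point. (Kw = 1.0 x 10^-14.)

8.47

n(HC3H5O3) = 0.1769 x 0.02361 = 0.004177 mol; V(KOH) at equivalence = 0.004177/0.3813 = 0.01095 L.
At equivalence all the acid is converted to C3H5O3-; total volume = 0.02361 + 0.01095 = 0.03456 L, so [C3H5O3-] = 0.004177/0.03456 = 0.1208 M.
Kb = Kw/Ka = 1.0e-14 / 1.4 x 10^-4 = 7.14e-11.
[OH^-] = sqrt(Kb x [C3H5O3-]) = sqrt(7.14e-11 x 0.1208) = 2.94e-6 M.
pOH = 5.53, so pH = 14.00 - 5.53 = 8.47.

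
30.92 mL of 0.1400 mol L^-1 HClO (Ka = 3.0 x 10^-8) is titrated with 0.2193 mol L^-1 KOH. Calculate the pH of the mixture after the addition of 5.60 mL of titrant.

Initial n(HClO) = 0.1400 x 0.03092 = 0.004329 mol.
n(KOH) added = 0.2193 x 0.005600 = 0.001228 mol, converting that many moles of HClO to ClO-.
Remaining n(HClO) = 0.003101 mol; n(ClO-) = 0.001228 mol.
By Henderson-Hasselbalch, pH = pKa + log([A^-]/[HA]) = 7.52 + log(0.001228/0.003101) = 7.52 + (-0.40) = 7.12.

7.12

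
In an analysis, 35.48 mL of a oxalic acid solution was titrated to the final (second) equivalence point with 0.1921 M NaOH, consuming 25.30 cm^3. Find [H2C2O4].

0.0685 M

n(NaOH) = 0.1921 x 0.02530 = 0.004860 mol.
At the final (second) equivalence point, 2 mol OH^- react per mol H2C2O4, so n(H2C2O4) = 0.004860 / 2 = 0.002430 mol.
[H2C2O4] = 0.002430 / 0.03548 L = 0.0685 M.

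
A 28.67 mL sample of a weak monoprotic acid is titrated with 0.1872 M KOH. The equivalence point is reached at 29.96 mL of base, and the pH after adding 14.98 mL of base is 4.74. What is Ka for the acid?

14.98 mL is half of the equivalence volume, so this is the half-equivalence point where [HA] = [A^-].
At half-equivalence pH = pKa, so pKa = 4.74.
Ka = 10^(-4.74) = 1.8 x 10^-5.

1.8 x 10^-5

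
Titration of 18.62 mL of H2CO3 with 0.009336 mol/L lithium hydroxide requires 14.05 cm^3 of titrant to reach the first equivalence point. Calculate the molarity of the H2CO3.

0.00704 M

n(LiOH) = 0.009336 x 0.01405 = 0.0001312 mol.
At the first equivalence point, 1 mol OH^- react per mol H2CO3, so n(H2CO3) = 0.0001312 / 1 = 0.0001312 mol.
[H2CO3] = 0.0001312 / 0.01862 L = 0.00704 M.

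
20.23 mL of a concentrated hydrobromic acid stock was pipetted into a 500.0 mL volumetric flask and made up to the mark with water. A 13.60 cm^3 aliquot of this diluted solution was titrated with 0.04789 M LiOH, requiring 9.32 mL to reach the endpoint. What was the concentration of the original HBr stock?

n(LiOH) = 0.04789 x 0.009320 = 0.0004463 mol.
n(HBr) in the aliquot = 0.0004463 mol.
[diluted HBr] = 0.0004463 / 0.01360 = 0.03282 M.
Dilution factor = 500.0/20.23 = 24.72, so [stock] = 0.03282 x 24.72 = 0.811 M.

0.811 M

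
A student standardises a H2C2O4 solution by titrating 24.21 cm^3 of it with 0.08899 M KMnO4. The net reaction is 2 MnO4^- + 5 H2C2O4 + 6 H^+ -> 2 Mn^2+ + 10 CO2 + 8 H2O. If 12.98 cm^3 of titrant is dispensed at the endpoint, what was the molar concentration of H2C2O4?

n(KMnO4) = 0.08899 x 0.01298 = 0.001155 mol.
From the balanced equation, 2 mol KMnO4 reacts with 5 mol H2C2O4, so n(H2C2O4) = 0.001155 x 5/2 = 0.002888 mol.
[H2C2O4] = 0.002888 / 0.02421 L = 0.119 M.

0.119 M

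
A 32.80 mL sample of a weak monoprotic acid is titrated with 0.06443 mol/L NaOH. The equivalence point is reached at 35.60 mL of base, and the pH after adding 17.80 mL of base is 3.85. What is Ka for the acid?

1.4 x 10^-4

17.80 mL is half of the equivalence volume, so this is the half-equivalence point where [HA] = [A^-].
At half-equivalence pH = pKa, so pKa = 3.85.
Ka = 10^(-3.85) = 1.4 x 10^-4.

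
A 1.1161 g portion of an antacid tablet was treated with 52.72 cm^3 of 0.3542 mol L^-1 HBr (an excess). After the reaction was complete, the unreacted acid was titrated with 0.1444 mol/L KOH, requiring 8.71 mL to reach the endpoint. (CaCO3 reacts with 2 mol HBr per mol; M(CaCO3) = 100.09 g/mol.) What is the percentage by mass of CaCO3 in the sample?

78.1%

Total n(HBr) added = 0.3542 x 0.05272 = 0.01867 mol.
n(KOH) used = 0.1444 x 0.008710 = 0.001258 mol, which equals the excess n(HBr).
So n(HBr) consumed by the sample = 0.01867 - 0.001258 = 0.01742 mol.
n(CaCO3) = 0.01742 / 2 = 0.008708 mol.
mass CaCO3 = 0.008708 x 100.09 = 0.8716 g, so %CaCO3 = 0.8716/1.1161 x 100 = 78.1%.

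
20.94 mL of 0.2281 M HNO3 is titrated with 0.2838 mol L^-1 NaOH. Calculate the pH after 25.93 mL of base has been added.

n(acid) = 0.2281 x 0.02094 = 0.004776 mol; n(NaOH) added = 0.2838 x 0.02593 = 0.007359 mol.
Base is in excess by 0.007359 - 0.004776 = 0.002583 mol in a total volume of 0.04687 L.
[OH^-] = 0.002583/0.04687 = 0.05510 M, so pOH = 1.26 and pH = 14.00 - 1.26 = 12.74.

12.74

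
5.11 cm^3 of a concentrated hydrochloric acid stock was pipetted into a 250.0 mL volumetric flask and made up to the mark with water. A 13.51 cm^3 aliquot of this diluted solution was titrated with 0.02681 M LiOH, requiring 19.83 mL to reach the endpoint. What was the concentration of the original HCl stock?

1.93 M

n(LiOH) = 0.02681 x 0.01983 = 0.0005316 mol.
n(HCl) in the aliquot = 0.0005316 mol.
[diluted HCl] = 0.0005316 / 0.01351 = 0.03935 M.
Dilution factor = 250.0/5.110 = 48.92, so [stock] = 0.03935 x 48.92 = 1.93 M.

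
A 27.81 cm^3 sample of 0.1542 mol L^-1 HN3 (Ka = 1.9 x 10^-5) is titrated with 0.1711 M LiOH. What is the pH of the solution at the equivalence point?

8.82

n(HN3) = 0.1542 x 0.02781 = 0.004288 mol; V(LiOH) at equivalence = 0.004288/0.1711 = 0.02506 L.
At equivalence all the acid is converted to N3-; total volume = 0.02781 + 0.02506 = 0.05287 L, so [N3-] = 0.004288/0.05287 = 0.08111 M.
Kb = Kw/Ka = 1.0e-14 / 1.9 x 10^-5 = 5.26e-10.
[OH^-] = sqrt(Kb x [N3-]) = sqrt(5.26e-10 x 0.08111) = 6.53e-6 M.
pOH = 5.18, so pH = 14.00 - 5.18 = 8.82.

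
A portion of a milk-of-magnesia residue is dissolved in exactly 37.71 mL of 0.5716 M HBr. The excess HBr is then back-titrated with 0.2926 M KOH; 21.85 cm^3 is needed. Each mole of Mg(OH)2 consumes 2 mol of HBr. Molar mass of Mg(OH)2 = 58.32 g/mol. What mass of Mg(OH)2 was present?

Total n(HBr) added = 0.5716 x 0.03771 = 0.02156 mol.
n(KOH) used = 0.2926 x 0.02185 = 0.006393 mol, which equals the excess n(HBr).
So n(HBr) consumed by the sample = 0.02156 - 0.006393 = 0.01516 mol.
n(Mg(OH)2) = 0.01516 / 2 = 0.007581 mol.
mass = 0.007581 mol x 58.32 g/mol = 0.442 g.

0.442 g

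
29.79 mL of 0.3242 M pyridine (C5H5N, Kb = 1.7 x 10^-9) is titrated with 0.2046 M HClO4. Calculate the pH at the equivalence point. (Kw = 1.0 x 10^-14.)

3.07

n(C5H5N) = 0.3242 x 0.02979 = 0.009658 mol; V(HClO4) at equivalence = 0.009658/0.2046 = 0.04720 L.
At equivalence the base is fully converted to C5H5NH+; total volume = 0.07699 L, so [C5H5NH+] = 0.009658/0.07699 = 0.1254 M.
Ka(C5H5NH+) = Kw/Kb = 1.0e-14 / 1.7 x 10^-9 = 5.88e-6.
[H^+] = sqrt(Ka x [C5H5NH+]) = sqrt(5.88e-6 x 0.1254) = 0.000859 M.
pH = -log(0.000859) = 3.07.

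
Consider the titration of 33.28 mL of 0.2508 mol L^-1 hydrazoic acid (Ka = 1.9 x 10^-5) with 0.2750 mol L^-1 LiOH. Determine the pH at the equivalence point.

n(HN3) = 0.2508 x 0.03328 = 0.008347 mol; V(LiOH) at equivalence = 0.008347/0.2750 = 0.03035 L.
At equivalence all the acid is converted to N3-; total volume = 0.03328 + 0.03035 = 0.06363 L, so [N3-] = 0.008347/0.06363 = 0.1312 M.
Kb = Kw/Ka = 1.0e-14 / 1.9 x 10^-5 = 5.26e-10.
[OH^-] = sqrt(Kb x [N3-]) = sqrt(5.26e-10 x 0.1312) = 8.31e-6 M.
pOH = 5.08, so pH = 14.00 - 5.08 = 8.92.

8.92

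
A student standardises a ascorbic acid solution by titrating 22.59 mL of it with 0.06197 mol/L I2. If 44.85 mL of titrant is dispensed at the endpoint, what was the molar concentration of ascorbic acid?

0.123 M

n(I2) = 0.06197 x 0.04485 = 0.002779 mol.
From the balanced equation, 1 mol I2 reacts with 1 mol ascorbic acid, so n(ascorbic acid) = 0.002779 x 1/1 = 0.002779 mol.
[ascorbic acid] = 0.002779 / 0.02259 L = 0.123 M.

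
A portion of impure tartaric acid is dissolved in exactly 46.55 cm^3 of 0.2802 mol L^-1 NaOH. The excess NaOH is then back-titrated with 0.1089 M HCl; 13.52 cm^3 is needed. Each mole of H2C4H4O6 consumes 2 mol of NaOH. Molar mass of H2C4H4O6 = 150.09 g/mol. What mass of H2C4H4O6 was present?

Total n(NaOH) added = 0.2802 x 0.04655 = 0.01304 mol.
n(HCl) used = 0.1089 x 0.01352 = 0.001472 mol, which equals the excess n(NaOH).
So n(NaOH) consumed by the sample = 0.01304 - 0.001472 = 0.01157 mol.
n(H2C4H4O6) = 0.01157 / 2 = 0.005785 mol.
mass = 0.005785 mol x 150.09 g/mol = 0.868 g.

0.868 g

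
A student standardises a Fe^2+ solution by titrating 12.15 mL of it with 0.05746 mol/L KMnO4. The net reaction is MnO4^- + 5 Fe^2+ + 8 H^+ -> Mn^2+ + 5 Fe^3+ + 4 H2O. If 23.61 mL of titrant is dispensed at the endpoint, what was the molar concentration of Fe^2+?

n(KMnO4) = 0.05746 x 0.02361 = 0.001357 mol.
From the balanced equation, 1 mol KMnO4 reacts with 5 mol Fe^2+, so n(Fe^2+) = 0.001357 x 5/1 = 0.006783 mol.
[Fe^2+] = 0.006783 / 0.01215 L = 0.558 M.

0.558 M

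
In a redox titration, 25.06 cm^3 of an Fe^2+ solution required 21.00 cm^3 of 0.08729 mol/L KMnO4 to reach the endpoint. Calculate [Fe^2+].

n(KMnO4) = 0.08729 x 0.02100 = 0.001833 mol.
From the balanced equation, 1 mol KMnO4 reacts with 5 mol Fe^2+, so n(Fe^2+) = 0.001833 x 5/1 = 0.009165 mol.
[Fe^2+] = 0.009165 / 0.02506 L = 0.366 M.

0.366 M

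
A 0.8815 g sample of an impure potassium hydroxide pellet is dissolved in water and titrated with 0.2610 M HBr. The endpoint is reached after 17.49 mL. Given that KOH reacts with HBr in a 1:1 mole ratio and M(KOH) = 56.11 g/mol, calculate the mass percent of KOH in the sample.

n(HBr) = 0.2610 x 0.01749 = 0.004565 mol.
n(KOH) = 0.004565 / 1 = 0.004565 mol.
mass of KOH = 0.004565 x 56.11 = 0.2561 g.
% purity = 0.2561 / 0.8815 x 100 = 29.1%.

29.1%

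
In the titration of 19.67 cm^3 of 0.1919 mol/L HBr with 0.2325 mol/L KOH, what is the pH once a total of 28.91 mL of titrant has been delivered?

12.78

n(acid) = 0.1919 x 0.01967 = 0.003775 mol; n(KOH) added = 0.2325 x 0.02891 = 0.006722 mol.
Base is in excess by 0.006722 - 0.003775 = 0.002947 mol in a total volume of 0.04858 L.
[OH^-] = 0.002947/0.04858 = 0.06066 M, so pOH = 1.22 and pH = 14.00 - 1.22 = 12.78.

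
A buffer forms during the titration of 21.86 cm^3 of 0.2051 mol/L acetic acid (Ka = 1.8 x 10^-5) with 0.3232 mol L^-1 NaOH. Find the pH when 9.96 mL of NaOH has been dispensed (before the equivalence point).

5.15

Initial n(CH3COOH) = 0.2051 x 0.02186 = 0.004483 mol.
n(NaOH) added = 0.3232 x 0.009960 = 0.003219 mol, converting that many moles of CH3COOH to CH3COO-.
Remaining n(CH3COOH) = 0.001264 mol; n(CH3COO-) = 0.003219 mol.
By Henderson-Hasselbalch, pH = pKa + log([A^-]/[HA]) = 4.74 + log(0.003219/0.001264) = 4.74 + (+0.41) = 5.15.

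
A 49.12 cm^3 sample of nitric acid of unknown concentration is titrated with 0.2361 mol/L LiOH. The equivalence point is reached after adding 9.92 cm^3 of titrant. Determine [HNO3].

0.0477 M

n(LiOH) delivered = 0.2361 x 0.009920 = 0.002342 mol.
For a 1:1 reaction, n(HNO3) = 0.002342 mol.
[HNO3] = 0.002342 mol / 0.04912 L = 0.0477 M.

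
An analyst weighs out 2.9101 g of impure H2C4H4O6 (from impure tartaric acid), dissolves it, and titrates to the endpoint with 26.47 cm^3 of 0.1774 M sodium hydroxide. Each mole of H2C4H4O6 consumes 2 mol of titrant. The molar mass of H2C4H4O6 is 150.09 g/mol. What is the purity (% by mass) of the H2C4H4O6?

12.1%

n(NaOH) = 0.1774 x 0.02647 = 0.004696 mol.
n(H2C4H4O6) = 0.004696 / 2 = 0.002348 mol.
mass of H2C4H4O6 = 0.002348 x 150.09 = 0.3524 g.
% purity = 0.3524 / 2.9101 x 100 = 12.1%.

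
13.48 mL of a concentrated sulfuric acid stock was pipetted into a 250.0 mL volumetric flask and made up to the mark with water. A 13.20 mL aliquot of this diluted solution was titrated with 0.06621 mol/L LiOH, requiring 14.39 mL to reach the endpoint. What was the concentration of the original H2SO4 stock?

0.669 M

n(LiOH) = 0.06621 x 0.01439 = 0.0009528 mol.
n(H2SO4) in the aliquot = 0.0009528 x 1/2 = 0.0004764 mol.
[diluted H2SO4] = 0.0004764 / 0.01320 = 0.03609 M.
Dilution factor = 250.0/13.48 = 18.55, so [stock] = 0.03609 x 18.55 = 0.669 M.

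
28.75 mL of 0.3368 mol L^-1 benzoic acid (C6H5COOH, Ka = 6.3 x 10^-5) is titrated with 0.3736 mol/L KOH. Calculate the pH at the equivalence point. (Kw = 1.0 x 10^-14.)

n(C6H5COOH) = 0.3368 x 0.02875 = 0.009683 mol; V(KOH) at equivalence = 0.009683/0.3736 = 0.02592 L.
At equivalence all the acid is converted to C6H5COO-; total volume = 0.02875 + 0.02592 = 0.05467 L, so [C6H5COO-] = 0.009683/0.05467 = 0.1771 M.
Kb = Kw/Ka = 1.0e-14 / 6.3 x 10^-5 = 1.59e-10.
[OH^-] = sqrt(Kb x [C6H5COO-]) = sqrt(1.59e-10 x 0.1771) = 5.30e-6 M.
pOH = 5.28, so pH = 14.00 - 5.28 = 8.72.

8.72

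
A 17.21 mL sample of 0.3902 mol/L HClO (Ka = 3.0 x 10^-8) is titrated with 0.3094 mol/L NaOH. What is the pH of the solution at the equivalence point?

10.38

n(HClO) = 0.3902 x 0.01721 = 0.006715 mol; V(NaOH) at equivalence = 0.006715/0.3094 = 0.02170 L.
At equivalence all the acid is converted to ClO-; total volume = 0.01721 + 0.02170 = 0.03891 L, so [ClO-] = 0.006715/0.03891 = 0.1726 M.
Kb = Kw/Ka = 1.0e-14 / 3.0 x 10^-8 = 3.33e-7.
[OH^-] = sqrt(Kb x [ClO-]) = sqrt(3.33e-7 x 0.1726) = 0.000240 M.
pOH = 3.62, so pH = 14.00 - 3.62 = 10.38.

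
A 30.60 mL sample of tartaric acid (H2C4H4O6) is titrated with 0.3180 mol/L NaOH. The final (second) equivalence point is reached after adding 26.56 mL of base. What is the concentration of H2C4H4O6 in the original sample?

0.138 M

n(NaOH) = 0.3180 x 0.02656 = 0.008446 mol.
At the final (second) equivalence point, 2 mol OH^- react per mol H2C4H4O6, so n(H2C4H4O6) = 0.008446 / 2 = 0.004223 mol.
[H2C4H4O6] = 0.004223 / 0.03060 L = 0.138 M.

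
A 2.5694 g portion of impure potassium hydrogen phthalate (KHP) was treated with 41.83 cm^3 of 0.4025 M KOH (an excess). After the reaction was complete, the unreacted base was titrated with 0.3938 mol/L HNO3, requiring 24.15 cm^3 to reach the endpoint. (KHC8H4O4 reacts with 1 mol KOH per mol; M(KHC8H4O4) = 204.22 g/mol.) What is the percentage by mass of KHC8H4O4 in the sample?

58.2%

Total n(KOH) added = 0.4025 x 0.04183 = 0.01684 mol.
n(HNO3) used = 0.3938 x 0.02415 = 0.009510 mol, which equals the excess n(KOH).
So n(KOH) consumed by the sample = 0.01684 - 0.009510 = 0.007326 mol.
n(KHC8H4O4) = 0.007326 / 1 = 0.007326 mol.
mass KHC8H4O4 = 0.007326 x 204.22 = 1.496 g, so %KHC8H4O4 = 1.496/2.5694 x 100 = 58.2%.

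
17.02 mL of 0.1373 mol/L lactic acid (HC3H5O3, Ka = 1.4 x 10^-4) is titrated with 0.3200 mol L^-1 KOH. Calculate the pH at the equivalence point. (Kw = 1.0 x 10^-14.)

8.42

n(HC3H5O3) = 0.1373 x 0.01702 = 0.002337 mol; V(KOH) at equivalence = 0.002337/0.3200 = 0.007303 L.
At equivalence all the acid is converted to C3H5O3-; total volume = 0.01702 + 0.007303 = 0.02432 L, so [C3H5O3-] = 0.002337/0.02432 = 0.09608 M.
Kb = Kw/Ka = 1.0e-14 / 1.4 x 10^-4 = 7.14e-11.
[OH^-] = sqrt(Kb x [C3H5O3-]) = sqrt(7.14e-11 x 0.09608) = 2.62e-6 M.
pOH = 5.58, so pH = 14.00 - 5.58 = 8.42.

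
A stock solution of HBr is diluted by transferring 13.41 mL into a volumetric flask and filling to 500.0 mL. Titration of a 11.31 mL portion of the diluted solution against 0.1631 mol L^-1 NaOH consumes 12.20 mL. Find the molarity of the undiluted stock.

6.56 M

n(NaOH) = 0.1631 x 0.01220 = 0.001990 mol.
n(HBr) in the aliquot = 0.001990 mol.
[diluted HBr] = 0.001990 / 0.01131 = 0.1759 M.
Dilution factor = 500.0/13.41 = 37.29, so [stock] = 0.1759 x 37.29 = 6.56 M.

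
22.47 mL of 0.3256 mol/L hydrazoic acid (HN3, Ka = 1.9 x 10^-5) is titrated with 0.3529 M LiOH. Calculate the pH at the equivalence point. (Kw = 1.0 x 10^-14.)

n(HN3) = 0.3256 x 0.02247 = 0.007316 mol; V(LiOH) at equivalence = 0.007316/0.3529 = 0.02073 L.
At equivalence all the acid is converted to N3-; total volume = 0.02247 + 0.02073 = 0.04320 L, so [N3-] = 0.007316/0.04320 = 0.1694 M.
Kb = Kw/Ka = 1.0e-14 / 1.9 x 10^-5 = 5.26e-10.
[OH^-] = sqrt(Kb x [N3-]) = sqrt(5.26e-10 x 0.1694) = 9.44e-6 M.
pOH = 5.02, so pH = 14.00 - 5.02 = 8.98.

8.98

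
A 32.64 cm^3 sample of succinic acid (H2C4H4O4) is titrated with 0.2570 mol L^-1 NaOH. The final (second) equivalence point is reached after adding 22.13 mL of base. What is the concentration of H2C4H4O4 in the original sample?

0.0871 M

n(NaOH) = 0.2570 x 0.02213 = 0.005687 mol.
At the final (second) equivalence point, 2 mol OH^- react per mol H2C4H4O4, so n(H2C4H4O4) = 0.005687 / 2 = 0.002844 mol.
[H2C4H4O4] = 0.002844 / 0.03264 L = 0.0871 M.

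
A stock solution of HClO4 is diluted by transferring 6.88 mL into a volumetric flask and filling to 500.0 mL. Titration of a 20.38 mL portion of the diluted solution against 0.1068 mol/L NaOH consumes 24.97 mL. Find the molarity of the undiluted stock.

9.51 M

n(NaOH) = 0.1068 x 0.02497 = 0.002667 mol.
n(HClO4) in the aliquot = 0.002667 mol.
[diluted HClO4] = 0.002667 / 0.02038 = 0.1309 M.
Dilution factor = 500.0/6.880 = 72.67, so [stock] = 0.1309 x 72.67 = 9.51 M.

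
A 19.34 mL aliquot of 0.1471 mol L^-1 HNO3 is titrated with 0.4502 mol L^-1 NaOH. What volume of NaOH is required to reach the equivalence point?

6.32 mL

n(HNO3) = 0.1471 mol/L x 0.01934 L = 0.002845 mol.
At equivalence n(NaOH) = n(HNO3) = 0.002845 mol.
V(NaOH) = 0.002845 / 0.4502 = 0.006319 L = 6.32 mL.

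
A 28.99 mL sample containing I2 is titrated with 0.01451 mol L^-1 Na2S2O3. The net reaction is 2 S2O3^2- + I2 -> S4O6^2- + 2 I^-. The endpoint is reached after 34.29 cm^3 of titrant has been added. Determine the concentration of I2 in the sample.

n(Na2S2O3) = 0.01451 x 0.03429 = 0.0004975 mol.
From the balanced equation, 2 mol Na2S2O3 reacts with 1 mol I2, so n(I2) = 0.0004975 x 1/2 = 0.0002488 mol.
[I2] = 0.0002488 / 0.02899 L = 0.00858 M.

0.00858 M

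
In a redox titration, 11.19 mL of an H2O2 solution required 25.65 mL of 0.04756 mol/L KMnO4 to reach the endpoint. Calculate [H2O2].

n(KMnO4) = 0.04756 x 0.02565 = 0.001220 mol.
From the balanced equation, 2 mol KMnO4 reacts with 5 mol H2O2, so n(H2O2) = 0.001220 x 5/2 = 0.003050 mol.
[H2O2] = 0.003050 / 0.01119 L = 0.273 M.

0.273 M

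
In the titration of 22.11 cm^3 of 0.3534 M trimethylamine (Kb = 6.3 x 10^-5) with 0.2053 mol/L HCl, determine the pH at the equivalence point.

5.34

n((CH3)3N) = 0.3534 x 0.02211 = 0.007814 mol; V(HCl) at equivalence = 0.007814/0.2053 = 0.03806 L.
At equivalence the base is fully converted to (CH3)3NH+; total volume = 0.06017 L, so [(CH3)3NH+] = 0.007814/0.06017 = 0.1299 M.
Ka((CH3)3NH+) = Kw/Kb = 1.0e-14 / 6.3 x 10^-5 = 1.59e-10.
[H^+] = sqrt(Ka x [(CH3)3NH+]) = sqrt(1.59e-10 x 0.1299) = 4.54e-6 M.
pH = -log(4.54e-6) = 5.34.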